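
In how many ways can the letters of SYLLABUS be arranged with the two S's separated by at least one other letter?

Total arrangements of SYLLABUS: 8!/(2!·2!) = 10080.
Arrangements with the S's together: treat SS as one letter, giving (7)!/(2!) = 2520.
Subtracting, 10080 − 2520 = 7560 arrangements keep the S's apart.

7560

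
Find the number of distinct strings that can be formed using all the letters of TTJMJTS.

420

Letter multiplicities in TTJMJTS: J×2, M×1, S×1, T×3.
The number of distinct arrangements is 7!/(3!·2!) = 5040/12 = 420.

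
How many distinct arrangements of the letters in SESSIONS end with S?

With the last slot taken by S, it remains to arrange the other 7 letters (ESSIONS).
Those 7 letters have S appearing 3 times, giving (7)!/(3!) = 840.

840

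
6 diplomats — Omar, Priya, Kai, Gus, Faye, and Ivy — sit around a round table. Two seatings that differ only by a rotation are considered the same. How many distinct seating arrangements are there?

Seat Omar anywhere (absorbing the rotational symmetry), then permute the other 5: (5)! = 120.

120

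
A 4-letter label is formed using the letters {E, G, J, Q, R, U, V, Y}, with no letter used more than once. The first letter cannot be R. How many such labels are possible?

1470

The first letter has 8−1 = 7 choices (anything except R).
The remaining 3 letters are filled from the other 7 symbols without repetition: 7 × 6 × 5 = 210.
Total: 7 × 210 = 1470.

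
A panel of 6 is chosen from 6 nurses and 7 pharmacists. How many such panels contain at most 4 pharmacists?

1583

Split by how many pharmacists are chosen (0 through 4).
Sum: C(7,0)·C(6,6) + C(7,1)·C(6,5) + C(7,2)·C(6,4) + C(7,3)·C(6,3) + C(7,4)·C(6,2) = 1 + 42 + 315 + 700 + 525 = 1583.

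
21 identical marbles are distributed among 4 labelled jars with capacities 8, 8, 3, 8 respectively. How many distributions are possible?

By stars and bars, unrestricted non-negative solutions to x_1+…+x_4 = 21 number C(21+3,3) = 2024.
Subtract solutions that violate a single cap (substitute x_i' = x_i − (cap_i+1)): x_1 ≥ 9 gives C(15,3) = 455; x_2 ≥ 9 gives C(15,3) = 455; x_3 ≥ 4 gives C(20,3) = 1140; x_4 ≥ 9 gives C(15,3) = 455. Together 2505.
Add back pairs where two caps are both exceeded: 20 + 165 + 20 + 165 + 20 + 165 = 555.
By inclusion–exclusion the count is 2024 − 2505 + 555 = 74.

74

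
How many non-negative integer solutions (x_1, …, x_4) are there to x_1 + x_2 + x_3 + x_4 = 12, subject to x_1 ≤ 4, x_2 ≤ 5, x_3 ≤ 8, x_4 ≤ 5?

Without the upper bounds there are C(15,3) = 455 ways to split 12 among 4 variables.
Subtract solutions that violate a single cap (substitute x_i' = x_i − (cap_i+1)): x_1 ≥ 5 gives C(10,3) = 120; x_2 ≥ 6 gives C(9,3) = 84; x_3 ≥ 9 gives C(6,3) = 20; x_4 ≥ 6 gives C(9,3) = 84. Together 308.
Add back pairs where two caps are both exceeded: 4 + 0 + 4 + 0 + 1 + 0 = 9.
By inclusion–exclusion the count is 455 − 308 + 9 = 156.

156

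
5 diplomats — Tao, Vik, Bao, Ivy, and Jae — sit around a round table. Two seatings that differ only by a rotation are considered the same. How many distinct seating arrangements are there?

Fix one person's seat to break rotational symmetry; the remaining 4 people can be arranged in (4)! = 24 ways.

24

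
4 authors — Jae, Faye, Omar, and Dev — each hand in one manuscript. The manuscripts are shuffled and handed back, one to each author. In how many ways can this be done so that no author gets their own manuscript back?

9

Count assignments avoiding every fixed point. For any j of the 4 authors fixed to their own manuscript, the other 4−j can be arranged in (4−j)! ways.
By inclusion–exclusion this is Σ_{j=0}^{4} (−1)^j C(4,j)·(4−j)!.
Computing: 24 − 24 + 12 − 4 + 1 = 9.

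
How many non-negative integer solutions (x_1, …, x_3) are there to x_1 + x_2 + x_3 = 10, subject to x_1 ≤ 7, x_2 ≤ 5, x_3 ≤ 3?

By stars and bars, unrestricted non-negative solutions to x_1+…+x_3 = 10 number C(10+2,2) = 66.
Subtract solutions that violate a single cap (substitute x_i' = x_i − (cap_i+1)): x_1 ≥ 8 gives C(4,2) = 6; x_2 ≥ 6 gives C(6,2) = 15; x_3 ≥ 4 gives C(8,2) = 28. Together 49.
Add back pairs where two caps are both exceeded: 0 + 0 + 1 = 1.
By inclusion–exclusion the count is 66 − 49 + 1 = 18.

18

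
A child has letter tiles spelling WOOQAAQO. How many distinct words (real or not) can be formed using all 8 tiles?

1680

Letter multiplicities in WOOQAAQO: A×2, O×3, Q×2, W×1.
So there are 8! / (3!·2!·2!) = 1680 distinguishable arrangements.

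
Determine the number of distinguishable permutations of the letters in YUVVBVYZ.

YUVVBVYZ has 8 letters with V appearing 3 times and Y appearing twice.
So there are 8! / (3!·2!) = 3360 distinguishable arrangements.

3360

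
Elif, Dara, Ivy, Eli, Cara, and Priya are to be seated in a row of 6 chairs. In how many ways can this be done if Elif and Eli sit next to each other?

240

Glue Elif and Eli into one block (2 internal orders), leaving 5 units to arrange in a row.
So the count is 2·(5)! = 240.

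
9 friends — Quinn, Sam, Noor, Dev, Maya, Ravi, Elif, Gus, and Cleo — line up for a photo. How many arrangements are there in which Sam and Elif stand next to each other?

80640

Treat {Sam, Elif} as a single unit. There are 8 units to order, and the pair itself can be ordered 2 ways.
So the count is 2·(8)! = 80640.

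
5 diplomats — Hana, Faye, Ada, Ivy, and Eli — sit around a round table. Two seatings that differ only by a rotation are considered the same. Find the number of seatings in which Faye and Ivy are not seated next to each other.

All circular seatings of 5 people number (4)! = 24.
Seatings with Faye beside Ivy: treat them as a block with 2 internal orders, giving 2 × (3)! = 12.
Subtracting, 24 − 12 = 12.

12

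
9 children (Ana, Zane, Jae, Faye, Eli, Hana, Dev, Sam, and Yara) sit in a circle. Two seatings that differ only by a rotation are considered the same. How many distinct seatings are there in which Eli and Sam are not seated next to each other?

All circular seatings of 9 people number (8)! = 40320.
Those with Eli next to Sam: fuse the pair into one unit and seat 8 units around a circle — 2·(7)! = 10080.
Subtracting, 40320 − 10080 = 30240.

30240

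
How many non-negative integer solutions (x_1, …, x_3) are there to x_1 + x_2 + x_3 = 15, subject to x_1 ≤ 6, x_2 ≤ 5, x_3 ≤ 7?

Ignoring the caps, the number of non-negative solutions to x_1+…+x_3 = 15 is C(17,2) = 136.
Subtract solutions that violate a single cap (substitute x_i' = x_i − (cap_i+1)): x_1 ≥ 7 gives C(10,2) = 45; x_2 ≥ 6 gives C(11,2) = 55; x_3 ≥ 8 gives C(9,2) = 36. Together 136.
Add back pairs where two caps are both exceeded: 6 + 1 + 3 = 10.
By inclusion–exclusion the count is 136 − 136 + 10 = 10.

10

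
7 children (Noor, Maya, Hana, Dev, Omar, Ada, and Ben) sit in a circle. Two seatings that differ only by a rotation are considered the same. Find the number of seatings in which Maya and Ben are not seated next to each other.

Without the restriction there are (6)! = 720 seatings.
Those with Maya next to Ben: fuse the pair into one unit and seat 6 units around a circle — 2·(5)! = 240.
Subtracting, 720 − 240 = 480.

480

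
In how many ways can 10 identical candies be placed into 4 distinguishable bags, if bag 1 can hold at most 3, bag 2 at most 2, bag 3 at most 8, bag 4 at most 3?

Ignoring the caps, the number of non-negative solutions to x_1+…+x_4 = 10 is C(13,3) = 286.
Subtract solutions that violate a single cap (substitute x_i' = x_i − (cap_i+1)): x_1 ≥ 4 gives C(9,3) = 84; x_2 ≥ 3 gives C(10,3) = 120; x_3 ≥ 9 gives C(4,3) = 4; x_4 ≥ 4 gives C(9,3) = 84. Together 292.
Add back pairs where two caps are both exceeded: 20 + 0 + 10 + 0 + 20 + 0 = 50.
By inclusion–exclusion the count is 286 − 292 + 50 = 44.

44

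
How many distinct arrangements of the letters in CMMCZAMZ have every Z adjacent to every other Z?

420

Treat the 2 copies of Z as a single block. The multiset to arrange is then {ZZ, A, C, C, M, M, M}, 7 items in all.
That gives (7)!/(3!·2!) = 420 arrangements.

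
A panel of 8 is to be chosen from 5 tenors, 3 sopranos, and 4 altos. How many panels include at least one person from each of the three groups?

485

Total 8-person selections from all 12: C(12,8) = 495.
Subtract selections that omit an entire group: no tenors → C(7,8) = 0; no sopranos → C(9,8) = 9; no altos → C(8,8) = 1.
Add back selections omitting two groups (i.e. drawn from a single group): C(5,8) + C(3,8) + C(4,8) = 0.
By inclusion–exclusion: 495 − 10 + 0 = 485.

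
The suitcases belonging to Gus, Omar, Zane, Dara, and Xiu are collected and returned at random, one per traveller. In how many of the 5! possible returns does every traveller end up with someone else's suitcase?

Count assignments avoiding every fixed point. For any j of the 5 travellers fixed to their own suitcase, the other 5−j can be arranged in (5−j)! ways.
By inclusion–exclusion this is Σ_{j=0}^{5} (−1)^j C(5,j)·(5−j)!.
Computing: 120 − 120 + 60 − 20 + 5 − 1 = 44.

44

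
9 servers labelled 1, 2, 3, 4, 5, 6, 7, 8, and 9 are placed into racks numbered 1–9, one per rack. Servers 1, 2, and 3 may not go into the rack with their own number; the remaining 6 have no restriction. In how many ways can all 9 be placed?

Let Aᵢ (for i ∈ {1, 2, 3}) be the placements that put server i in its forbidden rack. Any j of these fix j positions, leaving (9−j)! ways to fill the rest, and there are C(3,j) ways to pick which j.
By inclusion–exclusion, the number of valid placements is Σ_{j=0}^{3} (−1)^j C(3,j)·(9−j)!.
Computing: 362880 − 120960 + 15120 − 720 = 256320.

256320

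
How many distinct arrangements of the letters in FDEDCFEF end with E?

Fix E in the last position and arrange the remaining 7 letters.
Those 7 letters have D appearing twice and F appearing 3 times, giving (7)!/(3!·2!) = 420.

420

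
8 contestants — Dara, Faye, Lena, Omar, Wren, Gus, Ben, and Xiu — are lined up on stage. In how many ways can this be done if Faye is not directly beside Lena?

There are 8! = 40320 arrangements in all. If Faye and Lena are adjacent, merging them into one block gives 2·(7)! = 10080 arrangements.
Complementary counting: 40320 − 10080 = 30240.

30240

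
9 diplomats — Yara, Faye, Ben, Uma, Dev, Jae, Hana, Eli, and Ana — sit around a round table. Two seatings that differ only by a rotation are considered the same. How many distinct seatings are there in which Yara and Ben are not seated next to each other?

All circular seatings of 9 people number (8)! = 40320.
Seatings with Yara beside Ben: treat them as a block with 2 internal orders, giving 2 × (7)! = 10080.
Subtracting, 40320 − 10080 = 30240.

30240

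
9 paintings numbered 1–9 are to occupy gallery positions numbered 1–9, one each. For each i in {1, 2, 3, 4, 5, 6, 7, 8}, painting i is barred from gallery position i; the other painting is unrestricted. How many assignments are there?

148329

Let Aᵢ (for 1 ≤ i ≤ 8) be the placements that put painting i in its forbidden gallery position. Any j of these fix j positions, leaving (9−j)! ways to fill the rest, and there are C(8,j) ways to pick which j.
By inclusion–exclusion, the number of valid placements is Σ_{j=0}^{8} (−1)^j C(8,j)·(9−j)!.
Computing: 362880 − 322560 + 141120 − 40320 + 8400 − 1344 + 168 − 16 + 1 = 148329.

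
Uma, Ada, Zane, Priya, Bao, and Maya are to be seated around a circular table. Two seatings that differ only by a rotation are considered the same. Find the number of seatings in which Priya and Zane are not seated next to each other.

All circular seatings of 6 people number (5)! = 120.
Those with Priya next to Zane: fuse the pair into one unit and seat 5 units around a circle — 2·(4)! = 48.
Subtracting, 120 − 48 = 72.

72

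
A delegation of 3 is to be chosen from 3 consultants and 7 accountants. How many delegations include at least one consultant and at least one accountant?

84

With no constraint there are C(10,3) = 120 possible selections.
Subtract selections that omit an entire group: no consultants → C(7,3) = 35; no accountants → C(3,3) = 1.
Both groups omitted at once is impossible, so 120 − 36 = 84.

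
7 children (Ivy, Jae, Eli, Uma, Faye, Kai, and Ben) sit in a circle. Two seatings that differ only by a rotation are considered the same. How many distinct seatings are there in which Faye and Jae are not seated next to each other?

480

Without the restriction there are (6)! = 720 seatings.
Seatings with Faye beside Jae: treat them as a block with 2 internal orders, giving 2 × (5)! = 240.
Subtracting, 720 − 240 = 480.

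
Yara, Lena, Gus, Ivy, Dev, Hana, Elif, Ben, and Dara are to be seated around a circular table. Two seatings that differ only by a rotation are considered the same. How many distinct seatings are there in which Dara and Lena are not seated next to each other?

All circular seatings of 9 people number (8)! = 40320.
Seatings with Dara beside Lena: treat them as a block with 2 internal orders, giving 2 × (7)! = 10080.
Subtracting, 40320 − 10080 = 30240.

30240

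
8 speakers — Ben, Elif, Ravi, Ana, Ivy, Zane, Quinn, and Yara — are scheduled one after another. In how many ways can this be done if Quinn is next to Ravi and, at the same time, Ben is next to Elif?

2880

Treat {Quinn,Ravi} as one block (2 orders) and {Ben,Elif} as another (2 orders).
That leaves 6 units to arrange: 2 × 2 × 6! = 4 × 720 = 2880.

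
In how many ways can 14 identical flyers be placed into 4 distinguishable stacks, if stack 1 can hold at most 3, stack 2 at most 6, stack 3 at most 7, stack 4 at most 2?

Without the upper bounds there are C(17,3) = 680 ways to split 14 among 4 stacks.
Subtract solutions that violate a single cap (substitute x_i' = x_i − (cap_i+1)): x_1 ≥ 4 gives C(13,3) = 286; x_2 ≥ 7 gives C(10,3) = 120; x_3 ≥ 8 gives C(9,3) = 84; x_4 ≥ 3 gives C(14,3) = 364. Together 854.
Add back pairs where two caps are both exceeded: 20 + 10 + 120 + 0 + 35 + 20 = 205.
Subtract triples: 0 + 1 + 0 + 0 = 1.
By inclusion–exclusion the count is 680 − 854 + 205 − 1 = 30.

30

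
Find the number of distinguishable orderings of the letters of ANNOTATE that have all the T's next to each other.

1260

Treat the 2 copies of T as a single block. The multiset to arrange is then {TT, A, A, E, N, N, O}, 7 items in all.
That gives (7)!/(2!·2!) = 1260 arrangements.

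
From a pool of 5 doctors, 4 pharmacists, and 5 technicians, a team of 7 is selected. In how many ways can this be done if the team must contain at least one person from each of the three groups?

3240

Unrestricted: C(14,7) = 3432 ways to pick any 7 of the 14.
Subtract selections that omit an entire group: no doctors → C(9,7) = 36; no pharmacists → C(10,7) = 120; no technicians → C(9,7) = 36.
Add back selections omitting two groups (i.e. drawn from a single group): C(5,7) + C(4,7) + C(5,7) = 0.
By inclusion–exclusion: 3432 − 192 + 0 = 3240.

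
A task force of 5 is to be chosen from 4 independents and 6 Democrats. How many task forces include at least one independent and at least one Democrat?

Unrestricted: C(10,5) = 252 ways to pick any 5 of the 10.
Subtract selections that omit an entire group: no independents → C(6,5) = 6; no Democrats → C(4,5) = 0.
Both groups omitted at once is impossible, so 252 − 6 = 246.

246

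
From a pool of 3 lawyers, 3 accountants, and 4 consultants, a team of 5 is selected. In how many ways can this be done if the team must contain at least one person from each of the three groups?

204

With no constraint there are C(10,5) = 252 possible selections.
Subtract selections that omit an entire group: no lawyers → C(7,5) = 21; no accountants → C(7,5) = 21; no consultants → C(6,5) = 6.
Add back selections omitting two groups (i.e. drawn from a single group): C(3,5) + C(3,5) + C(4,5) = 0.
By inclusion–exclusion: 252 − 48 + 0 = 204.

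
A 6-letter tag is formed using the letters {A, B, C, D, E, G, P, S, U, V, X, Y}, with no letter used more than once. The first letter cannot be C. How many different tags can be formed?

609840

The first letter has 12−1 = 11 choices (anything except C).
The remaining 5 letters are filled from the other 11 symbols without repetition: 11 × 10 × 9 × 8 × 7 = 55440.
Total: 11 × 55440 = 609840.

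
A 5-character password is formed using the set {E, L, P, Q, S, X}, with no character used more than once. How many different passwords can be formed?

720

This is a permutation of 5 out of 6: P(6,5) = 6!/1!.
That product is 6 × 5 × 4 × 3 × 2 = 720.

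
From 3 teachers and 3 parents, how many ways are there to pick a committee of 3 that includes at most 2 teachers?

Split by how many teachers are chosen (0 through 2).
Sum: C(3,0)·C(3,3) + C(3,1)·C(3,2) + C(3,2)·C(3,1) = 1 + 9 + 9 = 19.

19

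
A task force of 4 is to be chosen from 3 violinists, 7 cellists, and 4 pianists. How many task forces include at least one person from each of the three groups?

462

With no constraint there are C(14,4) = 1001 possible selections.
Selections missing a whole group: no violinists → C(11,4) = 330; no cellists → C(7,4) = 35; no pianists → C(10,4) = 210.
Add back selections omitting two groups (i.e. drawn from a single group): C(3,4) + C(7,4) + C(4,4) = 36.
By inclusion–exclusion: 1001 − 575 + 36 = 462.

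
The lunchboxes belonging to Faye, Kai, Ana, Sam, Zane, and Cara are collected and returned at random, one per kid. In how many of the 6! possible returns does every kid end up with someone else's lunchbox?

265

Count assignments avoiding every fixed point. For any j of the 6 kids fixed to their own lunchbox, the other 6−j can be arranged in (6−j)! ways.
By inclusion–exclusion this is Σ_{j=0}^{6} (−1)^j C(6,j)·(6−j)!.
Computing: 720 − 720 + 360 − 120 + 30 − 6 + 1 = 265.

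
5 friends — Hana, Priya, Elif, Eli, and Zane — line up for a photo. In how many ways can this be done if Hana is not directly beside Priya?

72

Of the 5! = 120 arrangements, those with Hana and Priya adjacent number 2 × 4! = 48 (treat the pair as a block with 2 internal orders).
Complementary counting: 120 − 48 = 72.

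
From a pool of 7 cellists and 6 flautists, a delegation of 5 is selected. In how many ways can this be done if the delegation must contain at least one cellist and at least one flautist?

1260

Unrestricted: C(13,5) = 1287 ways to pick any 5 of the 13.
Subtract selections that omit an entire group: no cellists → C(6,5) = 6; no flautists → C(7,5) = 21.
Both groups omitted at once is impossible, so 1287 − 27 = 1260.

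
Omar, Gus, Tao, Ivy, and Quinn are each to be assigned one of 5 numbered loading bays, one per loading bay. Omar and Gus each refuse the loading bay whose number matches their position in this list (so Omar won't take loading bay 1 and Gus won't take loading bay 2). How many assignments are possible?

Let Aᵢ (for i ∈ {1, 2}) be the placements that put person i in their forbidden loading bay. Any j of these fix j positions, leaving (5−j)! ways to fill the rest, and there are C(2,j) ways to pick which j.
By inclusion–exclusion, the number of valid placements is Σ_{j=0}^{2} (−1)^j C(2,j)·(5−j)!.
Computing: 120 − 48 + 6 = 78.

78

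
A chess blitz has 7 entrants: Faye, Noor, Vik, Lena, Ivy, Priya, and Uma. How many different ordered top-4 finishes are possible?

This is an ordered selection of 4 from 7: P(7,4).
That gives 7 × 6 × 5 × 4 = 840.

840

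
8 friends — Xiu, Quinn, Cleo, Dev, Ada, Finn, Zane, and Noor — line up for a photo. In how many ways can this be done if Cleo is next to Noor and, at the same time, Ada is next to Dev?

2880

Treat {Cleo,Noor} as one block (2 orders) and {Ada,Dev} as another (2 orders).
That leaves 6 units to arrange: 2 × 2 × 6! = 4 × 720 = 2880.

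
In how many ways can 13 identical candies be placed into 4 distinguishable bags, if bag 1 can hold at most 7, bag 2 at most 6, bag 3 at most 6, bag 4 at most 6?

252

By stars and bars, unrestricted non-negative solutions to x_1+…+x_4 = 13 number C(13+3,3) = 560.
Subtract solutions that violate a single cap (substitute x_i' = x_i − (cap_i+1)): x_1 ≥ 8 gives C(8,3) = 56; x_2 ≥ 7 gives C(9,3) = 84; x_3 ≥ 7 gives C(9,3) = 84; x_4 ≥ 7 gives C(9,3) = 84. Together 308.
No two caps can be exceeded simultaneously, so the pair terms are all 0.
By inclusion–exclusion the count is 560 − 308 + 0 = 252.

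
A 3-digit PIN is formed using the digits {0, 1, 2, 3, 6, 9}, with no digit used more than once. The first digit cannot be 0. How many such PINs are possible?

The first digit has 6−1 = 5 choices (anything except 0).
The remaining 2 digits are filled from the other 5 symbols without repetition: 5 × 4 = 20.
Total: 5 × 20 = 100.

100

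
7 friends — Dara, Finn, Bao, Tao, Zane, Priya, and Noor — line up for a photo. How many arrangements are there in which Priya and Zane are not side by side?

3600

There are 7! = 5040 arrangements in all. If Priya and Zane are adjacent, merging them into one block gives 2·(6)! = 1440 arrangements.
Complementary counting: 5040 − 1440 = 3600.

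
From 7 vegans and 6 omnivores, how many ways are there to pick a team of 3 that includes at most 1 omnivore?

161

Split by how many omnivores are chosen (0 through 1).
Sum: C(6,0)·C(7,3) + C(6,1)·C(7,2) = 35 + 126 = 161.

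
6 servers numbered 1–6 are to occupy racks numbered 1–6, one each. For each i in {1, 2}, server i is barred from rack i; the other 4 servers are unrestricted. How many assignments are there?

504

Let Aᵢ (for i ∈ {1, 2}) be the placements that put server i in its forbidden rack. Any j of these fix j positions, leaving (6−j)! ways to fill the rest, and there are C(2,j) ways to pick which j.
By inclusion–exclusion, the number of valid placements is Σ_{j=0}^{2} (−1)^j C(2,j)·(6−j)!.
Computing: 720 − 240 + 24 = 504.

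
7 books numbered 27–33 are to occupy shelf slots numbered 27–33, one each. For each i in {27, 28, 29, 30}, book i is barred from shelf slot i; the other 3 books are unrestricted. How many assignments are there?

2790

Let Aᵢ (for 27 ≤ i ≤ 30) be the placements that put book i in its forbidden shelf slot. Any j of these fix j positions, leaving (7−j)! ways to fill the rest, and there are C(4,j) ways to pick which j.
By inclusion–exclusion, the number of valid placements is Σ_{j=0}^{4} (−1)^j C(4,j)·(7−j)!.
Computing: 5040 − 2880 + 720 − 96 + 6 = 2790.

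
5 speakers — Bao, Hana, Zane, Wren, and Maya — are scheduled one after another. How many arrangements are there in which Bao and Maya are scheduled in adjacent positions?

Place the 3 others and the Bao-Maya pair as 4 objects in a line; the pair has 2 internal arrangements.
That gives 2 × 4! = 2 × 24 = 48.

48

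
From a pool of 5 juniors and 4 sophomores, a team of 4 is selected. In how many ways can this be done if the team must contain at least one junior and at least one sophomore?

Unrestricted: C(9,4) = 126 ways to pick any 4 of the 9.
Subtract selections that omit an entire group: no juniors → C(4,4) = 1; no sophomores → C(5,4) = 5.
Both groups omitted at once is impossible, so 126 − 6 = 120.

120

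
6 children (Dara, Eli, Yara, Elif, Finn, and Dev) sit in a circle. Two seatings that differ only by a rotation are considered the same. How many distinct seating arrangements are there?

120

Seat Dara anywhere (absorbing the rotational symmetry), then permute the other 5: (5)! = 120.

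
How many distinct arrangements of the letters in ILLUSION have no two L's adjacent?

7560

There are 8!/(2!·2!) = 10080 arrangements of ILLUSION in total.
Arrangements with the L's together: treat LL as one letter, giving (7)!/(2!) = 2520.
Subtracting, 10080 − 2520 = 7560 arrangements keep the L's apart.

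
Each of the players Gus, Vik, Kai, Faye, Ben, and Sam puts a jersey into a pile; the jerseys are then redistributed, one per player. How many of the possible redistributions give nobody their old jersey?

265

Let Aᵢ be the assignments in which player i gets their old jersey. We want the size of the complement of A₁∪…∪A_6.
By inclusion–exclusion this is Σ_{j=0}^{6} (−1)^j C(6,j)·(6−j)!.
Computing: 720 − 720 + 360 − 120 + 30 − 6 + 1 = 265.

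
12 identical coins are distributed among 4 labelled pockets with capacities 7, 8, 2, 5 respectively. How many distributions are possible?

Without the upper bounds there are C(15,3) = 455 ways to split 12 among 4 pockets.
Subtract solutions that violate a single cap (substitute x_i' = x_i − (cap_i+1)): x_1 ≥ 8 gives C(7,3) = 35; x_2 ≥ 9 gives C(6,3) = 20; x_3 ≥ 3 gives C(12,3) = 220; x_4 ≥ 6 gives C(9,3) = 84. Together 359.
Add back pairs where two caps are both exceeded: 0 + 4 + 0 + 1 + 0 + 20 = 25.
By inclusion–exclusion the count is 455 − 359 + 25 = 121.

121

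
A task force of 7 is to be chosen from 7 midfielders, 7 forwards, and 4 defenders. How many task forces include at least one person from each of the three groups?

27734

With no constraint there are C(18,7) = 31824 possible selections.
Subtract selections that omit an entire group: no midfielders → C(11,7) = 330; no forwards → C(11,7) = 330; no defenders → C(14,7) = 3432.
Add back selections omitting two groups (i.e. drawn from a single group): C(7,7) + C(7,7) + C(4,7) = 2.
By inclusion–exclusion: 31824 − 4092 + 2 = 27734.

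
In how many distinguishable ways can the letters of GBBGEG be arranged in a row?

Letter multiplicities in GBBGEG: B×2, E×1, G×3.
The number of distinct arrangements is 6!/(3!·2!) = 720/12 = 60.

60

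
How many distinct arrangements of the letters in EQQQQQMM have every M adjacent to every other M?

42

Treat the 2 copies of M as a single block. The multiset to arrange is then {MM, E, Q, Q, Q, Q, Q}, 7 items in all.
That gives (7)!/(5!) = 42 arrangements.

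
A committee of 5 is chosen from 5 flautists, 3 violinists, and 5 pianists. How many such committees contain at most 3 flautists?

1246

Split by how many flautists are chosen (0 through 3).
Sum: C(5,0)·C(8,5) + C(5,1)·C(8,4) + C(5,2)·C(8,3) + C(5,3)·C(8,2) = 56 + 350 + 560 + 280 = 1246.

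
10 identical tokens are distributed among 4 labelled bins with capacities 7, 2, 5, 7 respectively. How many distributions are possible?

115

By stars and bars, unrestricted non-negative solutions to x_1+…+x_4 = 10 number C(10+3,3) = 286.
Subtract solutions that violate a single cap (substitute x_i' = x_i − (cap_i+1)): x_1 ≥ 8 gives C(5,3) = 10; x_2 ≥ 3 gives C(10,3) = 120; x_3 ≥ 6 gives C(7,3) = 35; x_4 ≥ 8 gives C(5,3) = 10. Together 175.
Add back pairs where two caps are both exceeded: 0 + 0 + 0 + 4 + 0 + 0 = 4.
By inclusion–exclusion the count is 286 − 175 + 4 = 115.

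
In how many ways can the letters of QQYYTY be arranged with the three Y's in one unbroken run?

Treat the 3 copies of Y as a single block. The multiset to arrange is then {YYY, Q, Q, T}, 4 items in all.
That gives (4)!/(2!) = 12 arrangements.

12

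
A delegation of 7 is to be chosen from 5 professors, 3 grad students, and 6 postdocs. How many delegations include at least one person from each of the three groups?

3058

Unrestricted: C(14,7) = 3432 ways to pick any 7 of the 14.
Selections missing a whole group: no professors → C(9,7) = 36; no grad students → C(11,7) = 330; no postdocs → C(8,7) = 8.
Add back selections omitting two groups (i.e. drawn from a single group): C(5,7) + C(3,7) + C(6,7) = 0.
By inclusion–exclusion: 3432 − 374 + 0 = 3058.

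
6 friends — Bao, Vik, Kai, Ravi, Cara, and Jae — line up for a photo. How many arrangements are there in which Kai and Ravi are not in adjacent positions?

480

There are 6! = 720 arrangements in all. If Kai and Ravi are adjacent, merging them into one block gives 2·(5)! = 240 arrangements.
Complementary counting: 720 − 240 = 480.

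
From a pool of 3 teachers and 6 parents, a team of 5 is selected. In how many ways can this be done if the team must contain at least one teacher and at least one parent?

120

With no constraint there are C(9,5) = 126 possible selections.
Subtract selections that omit an entire group: no teachers → C(6,5) = 6; no parents → C(3,5) = 0.
Both groups omitted at once is impossible, so 126 − 6 = 120.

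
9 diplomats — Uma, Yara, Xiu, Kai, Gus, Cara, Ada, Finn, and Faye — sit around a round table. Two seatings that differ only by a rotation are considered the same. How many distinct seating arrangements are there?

40320

Fix one person's seat to break rotational symmetry; the remaining 8 people can be arranged in (8)! = 40320 ways.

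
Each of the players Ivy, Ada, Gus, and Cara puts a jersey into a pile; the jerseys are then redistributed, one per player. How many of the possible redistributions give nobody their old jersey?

Count assignments avoiding every fixed point. For any j of the 4 players fixed to their old jersey, the other 4−j can be arranged in (4−j)! ways.
By inclusion–exclusion this is Σ_{j=0}^{4} (−1)^j C(4,j)·(4−j)!.
Computing: 24 − 24 + 12 − 4 + 1 = 9.

9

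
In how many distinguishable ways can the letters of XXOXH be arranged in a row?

20

Letter multiplicities in XXOXH: H×1, O×1, X×3.
So there are 5! / (3!) = 20 distinguishable arrangements.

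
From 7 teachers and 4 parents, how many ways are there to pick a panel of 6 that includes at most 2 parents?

301

Split by how many parents are chosen (0 through 2).
Sum: C(4,0)·C(7,6) + C(4,1)·C(7,5) + C(4,2)·C(7,4) = 7 + 84 + 210 = 301.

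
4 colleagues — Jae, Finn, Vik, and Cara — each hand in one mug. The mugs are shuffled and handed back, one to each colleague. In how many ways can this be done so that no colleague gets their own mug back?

9

Let Aᵢ be the assignments in which colleague i gets their own mug. We want the size of the complement of A₁∪…∪A_4.
By inclusion–exclusion this is Σ_{j=0}^{4} (−1)^j C(4,j)·(4−j)!.
Computing: 24 − 24 + 12 − 4 + 1 = 9.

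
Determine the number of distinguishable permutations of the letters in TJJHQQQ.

Letter multiplicities in TJJHQQQ: H×1, J×2, Q×3, T×1.
The number of distinct arrangements is 7!/(3!·2!) = 5040/12 = 420.

420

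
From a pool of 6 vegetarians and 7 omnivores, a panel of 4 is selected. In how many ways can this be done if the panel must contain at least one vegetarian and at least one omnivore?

Unrestricted: C(13,4) = 715 ways to pick any 4 of the 13.
Subtract selections that omit an entire group: no vegetarians → C(7,4) = 35; no omnivores → C(6,4) = 15.
Both groups omitted at once is impossible, so 715 − 50 = 665.

665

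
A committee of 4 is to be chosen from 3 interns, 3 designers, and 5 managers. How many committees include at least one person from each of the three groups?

180

With no constraint there are C(11,4) = 330 possible selections.
Subtract selections that omit an entire group: no interns → C(8,4) = 70; no designers → C(8,4) = 70; no managers → C(6,4) = 15.
Add back selections omitting two groups (i.e. drawn from a single group): C(3,4) + C(3,4) + C(5,4) = 5.
By inclusion–exclusion: 330 − 155 + 5 = 180.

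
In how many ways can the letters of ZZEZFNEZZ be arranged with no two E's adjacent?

1176

There are 9!/(5!·2!) = 1512 arrangements of ZZEZFNEZZ in total.
If the two E's are adjacent, glue them into one block, leaving 8 items to arrange: (8)!/(5!) = 336 ways.
Hence 1512 − 336 = 1176.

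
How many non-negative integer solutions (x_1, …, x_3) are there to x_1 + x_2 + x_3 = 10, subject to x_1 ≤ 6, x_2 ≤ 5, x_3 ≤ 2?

9

Without the upper bounds there are C(12,2) = 66 ways to split 10 among 3 variables.
Subtract solutions that violate a single cap (substitute x_i' = x_i − (cap_i+1)): x_1 ≥ 7 gives C(5,2) = 10; x_2 ≥ 6 gives C(6,2) = 15; x_3 ≥ 3 gives C(9,2) = 36. Together 61.
Add back pairs where two caps are both exceeded: 0 + 1 + 3 = 4.
By inclusion–exclusion the count is 66 − 61 + 4 = 9.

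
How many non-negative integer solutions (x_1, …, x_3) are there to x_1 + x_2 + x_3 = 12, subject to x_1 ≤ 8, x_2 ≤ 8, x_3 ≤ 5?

43

Without the upper bounds there are C(14,2) = 91 ways to split 12 among 3 variables.
Subtract solutions that violate a single cap (substitute x_i' = x_i − (cap_i+1)): x_1 ≥ 9 gives C(5,2) = 10; x_2 ≥ 9 gives C(5,2) = 10; x_3 ≥ 6 gives C(8,2) = 28. Together 48.
No two caps can be exceeded simultaneously, so the pair terms are all 0.
By inclusion–exclusion the count is 91 − 48 + 0 = 43.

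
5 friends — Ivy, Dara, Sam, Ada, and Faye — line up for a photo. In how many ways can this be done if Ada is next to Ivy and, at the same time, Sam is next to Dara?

24

Treat {Ada,Ivy} as one block (2 orders) and {Sam,Dara} as another (2 orders).
That leaves 3 units to arrange: 2 × 2 × 3! = 4 × 6 = 24.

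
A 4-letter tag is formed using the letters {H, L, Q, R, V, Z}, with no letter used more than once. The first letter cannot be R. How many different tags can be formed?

300

The first letter has 6−1 = 5 choices (anything except R).
The remaining 3 letters are filled from the other 5 symbols without repetition: 5 × 4 × 3 = 60.
Total: 5 × 60 = 300.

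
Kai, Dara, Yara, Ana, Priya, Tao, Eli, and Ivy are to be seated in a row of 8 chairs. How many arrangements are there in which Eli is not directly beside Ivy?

30240

Of the 8! = 40320 arrangements, those with Eli and Ivy adjacent number 2 × 7! = 10080 (treat the pair as a block with 2 internal orders).
Complementary counting: 40320 − 10080 = 30240.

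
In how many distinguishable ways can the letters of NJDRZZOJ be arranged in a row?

The 8 letters of NJDRZZOJ have repeats: J appearing twice and Z appearing twice.
Dividing 8! = 40320 by 2!·2! = 4 for the repeated letters gives 10080.

10080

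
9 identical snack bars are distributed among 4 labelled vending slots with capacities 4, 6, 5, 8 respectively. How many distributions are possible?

154

Without the upper bounds there are C(12,3) = 220 ways to split 9 among 4 vending slots.
Subtract solutions that violate a single cap (substitute x_i' = x_i − (cap_i+1)): x_1 ≥ 5 gives C(7,3) = 35; x_2 ≥ 7 gives C(5,3) = 10; x_3 ≥ 6 gives C(6,3) = 20; x_4 ≥ 9 gives C(3,3) = 1. Together 66.
No two caps can be exceeded simultaneously, so the pair terms are all 0.
By inclusion–exclusion the count is 220 − 66 + 0 = 154.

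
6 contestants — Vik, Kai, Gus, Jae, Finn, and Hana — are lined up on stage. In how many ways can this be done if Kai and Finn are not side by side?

480

There are 6! = 720 arrangements in all. If Kai and Finn are adjacent, merging them into one block gives 2·(5)! = 240 arrangements.
Complementary counting: 720 − 240 = 480.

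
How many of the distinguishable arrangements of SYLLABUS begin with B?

1260

Fix B in the first position and arrange the remaining 7 letters.
Those 7 letters have L appearing twice and S appearing twice, giving (7)!/(2!·2!) = 1260.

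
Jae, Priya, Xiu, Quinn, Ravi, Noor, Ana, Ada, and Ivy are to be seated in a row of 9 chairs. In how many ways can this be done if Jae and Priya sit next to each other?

Glue Jae and Priya into one block (2 internal orders), leaving 8 units to arrange in a row.
So the count is 2·(8)! = 80640.

80640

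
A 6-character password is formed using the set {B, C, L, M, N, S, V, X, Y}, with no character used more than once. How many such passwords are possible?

Choose and order 6 of the 9 symbols: the first character has 9 options, the next 8, and so on down to 4.
That product is 9 × 8 × 7 × 6 × 5 × 4 = 60480.

60480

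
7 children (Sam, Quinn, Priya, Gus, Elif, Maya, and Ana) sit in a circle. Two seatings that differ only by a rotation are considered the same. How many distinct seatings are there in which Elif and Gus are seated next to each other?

240

Treat {Elif, Gus} as one unit (2 internal orders) and seat the resulting 6 units around the table: (5)! circular arrangements.
So 2 × (5)! = 2 × 120 = 240.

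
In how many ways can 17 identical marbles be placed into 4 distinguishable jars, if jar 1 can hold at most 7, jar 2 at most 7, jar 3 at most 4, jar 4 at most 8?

176

Ignoring the caps, the number of non-negative solutions to x_1+…+x_4 = 17 is C(20,3) = 1140.
Subtract solutions that violate a single cap (substitute x_i' = x_i − (cap_i+1)): x_1 ≥ 8 gives C(12,3) = 220; x_2 ≥ 8 gives C(12,3) = 220; x_3 ≥ 5 gives C(15,3) = 455; x_4 ≥ 9 gives C(11,3) = 165. Together 1060.
Add back pairs where two caps are both exceeded: 4 + 35 + 1 + 35 + 1 + 20 = 96.
By inclusion–exclusion the count is 1140 − 1060 + 96 = 176.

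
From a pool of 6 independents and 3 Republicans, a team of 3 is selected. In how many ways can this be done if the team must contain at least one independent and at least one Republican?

63

With no constraint there are C(9,3) = 84 possible selections.
Selections missing a whole group: no independents → C(3,3) = 1; no Republicans → C(6,3) = 20.
Both groups omitted at once is impossible, so 84 − 21 = 63.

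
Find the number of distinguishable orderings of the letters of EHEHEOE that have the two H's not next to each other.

75

Total arrangements of EHEHEOE: 7!/(4!·2!) = 105.
If the two H's are adjacent, glue them into one block, leaving 6 items to arrange: (6)!/(4!) = 30 ways.
Hence 105 − 30 = 75.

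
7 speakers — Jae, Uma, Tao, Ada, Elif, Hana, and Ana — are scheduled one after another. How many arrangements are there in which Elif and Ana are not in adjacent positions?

Of the 7! = 5040 arrangements, those with Elif and Ana adjacent number 2 × 6! = 1440 (treat the pair as a block with 2 internal orders).
Complementary counting: 5040 − 1440 = 3600.

3600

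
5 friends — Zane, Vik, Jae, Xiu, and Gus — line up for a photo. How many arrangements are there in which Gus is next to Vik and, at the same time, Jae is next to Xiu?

24

Treat {Gus,Vik} as one block (2 orders) and {Jae,Xiu} as another (2 orders).
That leaves 3 units to arrange: 2 × 2 × 3! = 4 × 6 = 24.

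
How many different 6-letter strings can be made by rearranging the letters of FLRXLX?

The 6 letters of FLRXLX have repeats: L appearing twice and X appearing twice.
The number of distinct arrangements is 6!/(2!·2!) = 720/4 = 180.

180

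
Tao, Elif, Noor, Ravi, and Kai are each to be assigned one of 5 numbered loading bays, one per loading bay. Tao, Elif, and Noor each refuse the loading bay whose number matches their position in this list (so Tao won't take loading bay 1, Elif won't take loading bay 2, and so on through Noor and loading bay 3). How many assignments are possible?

64

Let Aᵢ (for i ∈ {1, 2, 3}) be the placements that put person i in their forbidden loading bay. Any j of these fix j positions, leaving (5−j)! ways to fill the rest, and there are C(3,j) ways to pick which j.
By inclusion–exclusion, the number of valid placements is Σ_{j=0}^{3} (−1)^j C(3,j)·(5−j)!.
Computing: 120 − 72 + 18 − 2 = 64.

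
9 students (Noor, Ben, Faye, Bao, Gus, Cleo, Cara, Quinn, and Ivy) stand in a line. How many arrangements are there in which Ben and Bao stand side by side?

Place the 7 others and the Ben-Bao pair as 8 objects in a line; the pair has 2 internal arrangements.
That gives 2 × 8! = 2 × 40320 = 80640.

80640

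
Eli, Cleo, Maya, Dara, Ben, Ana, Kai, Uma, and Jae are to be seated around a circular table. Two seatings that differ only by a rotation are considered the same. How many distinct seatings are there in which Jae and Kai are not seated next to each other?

All circular seatings of 9 people number (8)! = 40320.
Seatings with Jae beside Kai: treat them as a block with 2 internal orders, giving 2 × (7)! = 10080.
Subtracting, 40320 − 10080 = 30240.

30240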